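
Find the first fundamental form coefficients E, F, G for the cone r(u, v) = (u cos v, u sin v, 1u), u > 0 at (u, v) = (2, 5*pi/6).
E = 2;  F = 0;  G = 4

Partials: r_u = (cos(v), sin(v), 1), r_v = (-u*sin(v), u*cos(v), 0). As functions of (u, v):
  E = r_u · r_u = 2,
  F = r_u · r_v = 0,
  G = r_v · r_v = u^2.
Evaluating at (u, v) = (2, 5*pi/6): E = 2, F = 0, G = 4.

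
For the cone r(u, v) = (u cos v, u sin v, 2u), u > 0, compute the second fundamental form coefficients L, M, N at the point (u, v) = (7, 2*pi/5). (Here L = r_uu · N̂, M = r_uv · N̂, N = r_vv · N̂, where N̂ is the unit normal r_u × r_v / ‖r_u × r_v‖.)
L = 0;  M = 0;  N = 14*sqrt(5)/5

Compute the unit normal N̂(u, v) = (-2*sqrt(5)*u*cos(v)/(5*Abs(u)), -2*sqrt(5)*u*sin(v)/(5*Abs(u)), sqrt(5)*u/(5*Abs(u))), and the second partials r_uu, r_uv, r_vv. Take dot products:
  L(u, v) = r_uu · N̂ = 0,
  M(u, v) = r_uv · N̂ = 0,
  N(u, v) = r_vv · N̂ = 2*sqrt(5)*u^2/(5*Abs(u)).
Evaluating at (u, v) = (7, 2*pi/5):
  L = 0, M = 0, N = 14*sqrt(5)/5.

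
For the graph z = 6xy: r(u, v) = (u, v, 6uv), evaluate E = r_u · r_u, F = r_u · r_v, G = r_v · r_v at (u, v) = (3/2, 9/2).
E = 730;  F = 243;  G = 82

Partials: r_u = (1, 0, 6*v), r_v = (0, 1, 6*u). As functions of (u, v):
  E = r_u · r_u = 36*v^2 + 1,
  F = r_u · r_v = 36*u*v,
  G = r_v · r_v = 36*u^2 + 1.
Evaluating at (u, v) = (3/2, 9/2): E = 730, F = 243, G = 82.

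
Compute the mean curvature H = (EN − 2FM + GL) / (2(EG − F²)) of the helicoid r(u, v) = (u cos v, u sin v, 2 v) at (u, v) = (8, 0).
H = 0

With E = 1, F = 0, G = u^2 + 4, L = 0, M = -2/sqrt(u^2 + 4), N = 0, assemble
  H = (EN − 2FM + GL) / (2(EG − F²)) = 0.
At (u, v) = (8, 0): H = 0.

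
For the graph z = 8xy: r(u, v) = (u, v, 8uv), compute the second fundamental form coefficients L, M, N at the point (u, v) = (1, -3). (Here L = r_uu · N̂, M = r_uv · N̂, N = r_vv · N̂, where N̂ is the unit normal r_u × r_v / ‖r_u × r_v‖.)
L = 0;  M = 8*sqrt(641)/641;  N = 0

Compute the unit normal N̂(u, v) = (-8*v/sqrt(64*u^2 + 64*v^2 + 1), -8*u/sqrt(64*u^2 + 64*v^2 + 1), 1/sqrt(64*u^2 + 64*v^2 + 1)), and the second partials r_uu, r_uv, r_vv. Take dot products:
  L(u, v) = r_uu · N̂ = 0,
  M(u, v) = r_uv · N̂ = 8/sqrt(64*u^2 + 64*v^2 + 1),
  N(u, v) = r_vv · N̂ = 0.
Evaluating at (u, v) = (1, -3):
  L = 0, M = 8*sqrt(641)/641, N = 0.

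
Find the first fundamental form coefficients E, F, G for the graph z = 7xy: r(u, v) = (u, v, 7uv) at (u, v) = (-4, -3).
E = 442;  F = 588;  G = 785

Partials: r_u = (1, 0, 7*v), r_v = (0, 1, 7*u). As functions of (u, v):
  E = r_u · r_u = 49*v^2 + 1,
  F = r_u · r_v = 49*u*v,
  G = r_v · r_v = 49*u^2 + 1.
Evaluating at (u, v) = (-4, -3): E = 442, F = 588, G = 785.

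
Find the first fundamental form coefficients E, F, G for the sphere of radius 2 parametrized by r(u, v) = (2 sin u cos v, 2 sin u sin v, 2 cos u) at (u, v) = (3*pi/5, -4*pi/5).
E = 4;  F = 0;  G = sqrt(5)/2 + 5/2

Partials: r_u = (2*cos(u)*cos(v), 2*sin(v)*cos(u), -2*sin(u)), r_v = (-2*sin(u)*sin(v), 2*sin(u)*cos(v), 0). As functions of (u, v):
  E = r_u · r_u = 4,
  F = r_u · r_v = 0,
  G = r_v · r_v = 4*sin(u)^2.
Evaluating at (u, v) = (3*pi/5, -4*pi/5): E = 4, F = 0, G = sqrt(5)/2 + 5/2.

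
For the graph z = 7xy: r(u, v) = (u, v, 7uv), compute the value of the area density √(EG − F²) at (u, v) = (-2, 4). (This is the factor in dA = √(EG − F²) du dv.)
√(EG − F²)|_{(-2, 4)} = 3*sqrt(109)

E = 49*v^2 + 1, F = 49*u*v, G = 49*u^2 + 1, so EG − F² = 49*u^2 + 49*v^2 + 1. Taking the positive square root: √(EG − F²) = sqrt(49*u^2 + 49*v^2 + 1). At (u, v) = (-2, 4): 3*sqrt(109).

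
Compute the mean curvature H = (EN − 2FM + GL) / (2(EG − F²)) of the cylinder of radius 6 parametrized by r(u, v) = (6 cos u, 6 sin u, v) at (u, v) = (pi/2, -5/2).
H = -1/12

With E = 36, F = 0, G = 1, L = -6, M = 0, N = 0, assemble
  H = (EN − 2FM + GL) / (2(EG − F²)) = -1/12.
At (u, v) = (pi/2, -5/2): H = -1/12.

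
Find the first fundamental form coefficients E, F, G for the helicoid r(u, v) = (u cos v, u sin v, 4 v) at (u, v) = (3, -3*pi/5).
E = 1;  F = 0;  G = 25

Partials: r_u = (cos(v), sin(v), 0), r_v = (-u*sin(v), u*cos(v), 4). As functions of (u, v):
  E = r_u · r_u = 1,
  F = r_u · r_v = 0,
  G = r_v · r_v = u^2 + 16.
Evaluating at (u, v) = (3, -3*pi/5): E = 1, F = 0, G = 25.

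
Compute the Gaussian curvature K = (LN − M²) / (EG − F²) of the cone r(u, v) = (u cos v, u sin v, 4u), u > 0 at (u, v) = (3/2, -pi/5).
K = 0

Coefficients of the first fundamental form: E = 17, F = 0, G = u^2.
Coefficients of the second fundamental form: L = 0, M = 0, N = 4*sqrt(17)*u^2/(17*Abs(u)).
Assemble K = (LN − M²)/(EG − F²) = 0. At (u, v) = (3/2, -pi/5): K = 0.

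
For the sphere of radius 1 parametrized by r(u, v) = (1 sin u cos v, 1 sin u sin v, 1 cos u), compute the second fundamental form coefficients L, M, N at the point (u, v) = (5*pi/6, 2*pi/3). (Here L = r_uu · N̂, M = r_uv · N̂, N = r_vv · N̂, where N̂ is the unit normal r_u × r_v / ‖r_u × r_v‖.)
L = -1;  M = 0;  N = -1/4

Compute the unit normal N̂(u, v) = (sin(u)^2*cos(v)/Abs(sin(u)), sin(u)^2*sin(v)/Abs(sin(u)), sin(2*u)/(2*Abs(sin(u)))), and the second partials r_uu, r_uv, r_vv. Take dot products:
  L(u, v) = r_uu · N̂ = -sin(u)/Abs(sin(u)),
  M(u, v) = r_uv · N̂ = 0,
  N(u, v) = r_vv · N̂ = -sin(u)^3/Abs(sin(u)).
Evaluating at (u, v) = (5*pi/6, 2*pi/3):
  L = -1, M = 0, N = -1/4.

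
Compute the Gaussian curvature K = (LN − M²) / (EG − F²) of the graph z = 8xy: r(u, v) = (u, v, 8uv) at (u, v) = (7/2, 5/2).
K = -64/1404225

Coefficients of the first fundamental form: E = 64*v^2 + 1, F = 64*u*v, G = 64*u^2 + 1.
Coefficients of the second fundamental form: L = 0, M = 8/sqrt(64*u^2 + 64*v^2 + 1), N = 0.
Assemble K = (LN − M²)/(EG − F²) = -64/(4096*u^4 + 8192*u^2*v^2 + 128*u^2 + 4096*v^4 + 128*v^2 + 1). At (u, v) = (7/2, 5/2): K = -64/1404225.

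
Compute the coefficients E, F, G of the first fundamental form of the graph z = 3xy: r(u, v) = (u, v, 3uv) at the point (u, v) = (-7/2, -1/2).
E = 13/4;  F = 63/4;  G = 445/4

Partials: r_u = (1, 0, 3*v), r_v = (0, 1, 3*u). As functions of (u, v):
  E = r_u · r_u = 9*v^2 + 1,
  F = r_u · r_v = 9*u*v,
  G = r_v · r_v = 9*u^2 + 1.
Evaluating at (u, v) = (-7/2, -1/2): E = 13/4, F = 63/4, G = 445/4.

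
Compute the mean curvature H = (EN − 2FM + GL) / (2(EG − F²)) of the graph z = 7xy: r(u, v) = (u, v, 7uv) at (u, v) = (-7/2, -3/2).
H = -7203*sqrt(2846)/4049858

With E = 49*v^2 + 1, F = 49*u*v, G = 49*u^2 + 1, L = 0, M = 7/sqrt(49*u^2 + 49*v^2 + 1), N = 0, assemble
  H = (EN − 2FM + GL) / (2(EG − F²)) = -343*u*v/(49*u^2 + 49*v^2 + 1)^(3/2).
At (u, v) = (-7/2, -3/2): H = -7203*sqrt(2846)/4049858.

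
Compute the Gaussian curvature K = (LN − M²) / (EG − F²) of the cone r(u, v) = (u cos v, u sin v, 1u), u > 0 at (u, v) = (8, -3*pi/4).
K = 0

Coefficients of the first fundamental form: E = 2, F = 0, G = u^2.
Coefficients of the second fundamental form: L = 0, M = 0, N = sqrt(2)*u^2/(2*Abs(u)).
Assemble K = (LN − M²)/(EG − F²) = 0. At (u, v) = (8, -3*pi/4): K = 0.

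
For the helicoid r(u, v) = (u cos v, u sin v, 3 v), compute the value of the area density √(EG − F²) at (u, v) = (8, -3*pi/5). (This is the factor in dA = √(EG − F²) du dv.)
√(EG − F²)|_{(8, -3*pi/5)} = sqrt(73)

E = 1, F = 0, G = u^2 + 9, so EG − F² = u^2 + 9. Taking the positive square root: √(EG − F²) = sqrt(u^2 + 9). At (u, v) = (8, -3*pi/5): sqrt(73).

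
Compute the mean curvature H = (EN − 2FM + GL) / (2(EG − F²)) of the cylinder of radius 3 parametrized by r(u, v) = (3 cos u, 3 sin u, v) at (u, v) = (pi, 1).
H = -1/6

With E = 9, F = 0, G = 1, L = -3, M = 0, N = 0, assemble
  H = (EN − 2FM + GL) / (2(EG − F²)) = -1/6.
At (u, v) = (pi, 1): H = -1/6.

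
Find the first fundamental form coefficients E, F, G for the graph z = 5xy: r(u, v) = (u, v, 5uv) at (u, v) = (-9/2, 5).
E = 626;  F = -1125/2;  G = 2029/4

Partials: r_u = (1, 0, 5*v), r_v = (0, 1, 5*u). As functions of (u, v):
  E = r_u · r_u = 25*v^2 + 1,
  F = r_u · r_v = 25*u*v,
  G = r_v · r_v = 25*u^2 + 1.
Evaluating at (u, v) = (-9/2, 5): E = 626, F = -1125/2, G = 2029/4.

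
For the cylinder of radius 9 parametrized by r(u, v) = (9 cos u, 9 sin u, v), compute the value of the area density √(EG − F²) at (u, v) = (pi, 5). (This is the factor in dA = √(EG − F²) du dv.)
√(EG − F²)|_{(pi, 5)} = 9

E = 81, F = 0, G = 1, so EG − F² = 81. Taking the positive square root: √(EG − F²) = 9. At (u, v) = (pi, 5): 9.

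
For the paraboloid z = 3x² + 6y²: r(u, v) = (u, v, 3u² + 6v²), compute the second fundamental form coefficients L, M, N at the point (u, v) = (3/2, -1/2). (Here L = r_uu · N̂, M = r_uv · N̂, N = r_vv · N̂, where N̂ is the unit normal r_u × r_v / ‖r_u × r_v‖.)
L = 3*sqrt(118)/59;  M = 0;  N = 6*sqrt(118)/59

Compute the unit normal N̂(u, v) = (-6*u/sqrt(36*u^2 + 144*v^2 + 1), -12*v/sqrt(36*u^2 + 144*v^2 + 1), 1/sqrt(36*u^2 + 144*v^2 + 1)), and the second partials r_uu, r_uv, r_vv. Take dot products:
  L(u, v) = r_uu · N̂ = 6/sqrt(36*u^2 + 144*v^2 + 1),
  M(u, v) = r_uv · N̂ = 0,
  N(u, v) = r_vv · N̂ = 12/sqrt(36*u^2 + 144*v^2 + 1).
Evaluating at (u, v) = (3/2, -1/2):
  L = 3*sqrt(118)/59, M = 0, N = 6*sqrt(118)/59.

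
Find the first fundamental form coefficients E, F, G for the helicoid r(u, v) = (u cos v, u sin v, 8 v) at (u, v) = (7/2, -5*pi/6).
E = 1;  F = 0;  G = 305/4

Partials: r_u = (cos(v), sin(v), 0), r_v = (-u*sin(v), u*cos(v), 8). As functions of (u, v):
  E = r_u · r_u = 1,
  F = r_u · r_v = 0,
  G = r_v · r_v = u^2 + 64.
Evaluating at (u, v) = (7/2, -5*pi/6): E = 1, F = 0, G = 305/4.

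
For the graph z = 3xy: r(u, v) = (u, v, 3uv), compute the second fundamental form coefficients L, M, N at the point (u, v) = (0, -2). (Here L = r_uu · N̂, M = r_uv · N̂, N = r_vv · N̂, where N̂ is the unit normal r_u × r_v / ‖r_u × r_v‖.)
L = 0;  M = 3*sqrt(37)/37;  N = 0

Compute the unit normal N̂(u, v) = (-3*v/sqrt(9*u^2 + 9*v^2 + 1), -3*u/sqrt(9*u^2 + 9*v^2 + 1), 1/sqrt(9*u^2 + 9*v^2 + 1)), and the second partials r_uu, r_uv, r_vv. Take dot products:
  L(u, v) = r_uu · N̂ = 0,
  M(u, v) = r_uv · N̂ = 3/sqrt(9*u^2 + 9*v^2 + 1),
  N(u, v) = r_vv · N̂ = 0.
Evaluating at (u, v) = (0, -2):
  L = 0, M = 3*sqrt(37)/37, N = 0.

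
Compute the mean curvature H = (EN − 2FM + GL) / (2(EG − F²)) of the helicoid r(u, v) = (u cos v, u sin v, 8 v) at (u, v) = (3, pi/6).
H = 0

With E = 1, F = 0, G = u^2 + 64, L = 0, M = -8/sqrt(u^2 + 64), N = 0, assemble
  H = (EN − 2FM + GL) / (2(EG − F²)) = 0.
At (u, v) = (3, pi/6): H = 0.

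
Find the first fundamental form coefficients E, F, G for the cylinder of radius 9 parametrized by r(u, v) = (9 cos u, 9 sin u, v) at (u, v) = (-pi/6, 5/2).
E = 81;  F = 0;  G = 1

Partials: r_u = (-9*sin(u), 9*cos(u), 0), r_v = (0, 0, 1). As functions of (u, v):
  E = r_u · r_u = 81,
  F = r_u · r_v = 0,
  G = r_v · r_v = 1.
Evaluating at (u, v) = (-pi/6, 5/2): E = 81, F = 0, G = 1.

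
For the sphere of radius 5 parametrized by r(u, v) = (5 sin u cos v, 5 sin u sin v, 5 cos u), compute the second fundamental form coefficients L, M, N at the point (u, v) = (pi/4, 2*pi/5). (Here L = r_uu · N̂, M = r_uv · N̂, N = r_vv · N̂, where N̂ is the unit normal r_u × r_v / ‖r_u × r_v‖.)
L = -5;  M = 0;  N = -5/2

Compute the unit normal N̂(u, v) = (sin(u)^2*cos(v)/Abs(sin(u)), sin(u)^2*sin(v)/Abs(sin(u)), sin(2*u)/(2*Abs(sin(u)))), and the second partials r_uu, r_uv, r_vv. Take dot products:
  L(u, v) = r_uu · N̂ = -5*sin(u)/Abs(sin(u)),
  M(u, v) = r_uv · N̂ = 0,
  N(u, v) = r_vv · N̂ = -5*sin(u)^3/Abs(sin(u)).
Evaluating at (u, v) = (pi/4, 2*pi/5):
  L = -5, M = 0, N = -5/2.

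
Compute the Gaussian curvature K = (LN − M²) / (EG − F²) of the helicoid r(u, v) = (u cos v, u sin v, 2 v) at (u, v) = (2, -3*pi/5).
K = -1/16

Coefficients of the first fundamental form: E = 1, F = 0, G = u^2 + 4.
Coefficients of the second fundamental form: L = 0, M = -2/sqrt(u^2 + 4), N = 0.
Assemble K = (LN − M²)/(EG − F²) = -4/(u^2 + 4)^2. At (u, v) = (2, -3*pi/5): K = -1/16.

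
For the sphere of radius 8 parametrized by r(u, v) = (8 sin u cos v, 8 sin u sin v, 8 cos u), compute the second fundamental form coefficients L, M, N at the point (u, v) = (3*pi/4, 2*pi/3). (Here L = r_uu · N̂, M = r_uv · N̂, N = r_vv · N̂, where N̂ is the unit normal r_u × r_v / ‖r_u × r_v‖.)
L = -8;  M = 0;  N = -4

Compute the unit normal N̂(u, v) = (sin(u)^2*cos(v)/Abs(sin(u)), sin(u)^2*sin(v)/Abs(sin(u)), sin(2*u)/(2*Abs(sin(u)))), and the second partials r_uu, r_uv, r_vv. Take dot products:
  L(u, v) = r_uu · N̂ = -8*sin(u)/Abs(sin(u)),
  M(u, v) = r_uv · N̂ = 0,
  N(u, v) = r_vv · N̂ = -8*sin(u)^3/Abs(sin(u)).
Evaluating at (u, v) = (3*pi/4, 2*pi/3):
  L = -8, M = 0, N = -4.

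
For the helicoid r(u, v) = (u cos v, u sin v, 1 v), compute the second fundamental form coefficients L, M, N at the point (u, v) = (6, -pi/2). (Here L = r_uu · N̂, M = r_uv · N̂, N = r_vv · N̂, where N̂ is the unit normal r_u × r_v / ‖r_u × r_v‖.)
L = 0;  M = -sqrt(37)/37;  N = 0

Compute the unit normal N̂(u, v) = (sin(v)/sqrt(u^2 + 1), -cos(v)/sqrt(u^2 + 1), u/sqrt(u^2 + 1)), and the second partials r_uu, r_uv, r_vv. Take dot products:
  L(u, v) = r_uu · N̂ = 0,
  M(u, v) = r_uv · N̂ = -1/sqrt(u^2 + 1),
  N(u, v) = r_vv · N̂ = 0.
Evaluating at (u, v) = (6, -pi/2):
  L = 0, M = -sqrt(37)/37, N = 0.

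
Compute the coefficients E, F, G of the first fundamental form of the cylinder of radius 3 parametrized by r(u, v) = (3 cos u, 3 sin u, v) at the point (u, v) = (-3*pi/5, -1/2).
E = 9;  F = 0;  G = 1

Partials: r_u = (-3*sin(u), 3*cos(u), 0), r_v = (0, 0, 1). As functions of (u, v):
  E = r_u · r_u = 9,
  F = r_u · r_v = 0,
  G = r_v · r_v = 1.
Evaluating at (u, v) = (-3*pi/5, -1/2): E = 9, F = 0, G = 1.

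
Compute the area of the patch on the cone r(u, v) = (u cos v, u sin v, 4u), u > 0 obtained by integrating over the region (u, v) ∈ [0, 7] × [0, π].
Area = 49*sqrt(17)*pi/2

Area = ∫∫ √(EG − F²) du dv with √(EG − F²) = sqrt(17)*Abs(u). Integrating over [0, 7] × [0, π] gives 49*sqrt(17)*pi/2.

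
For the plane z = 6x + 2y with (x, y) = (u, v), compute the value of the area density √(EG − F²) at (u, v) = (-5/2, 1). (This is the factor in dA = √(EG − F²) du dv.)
√(EG − F²)|_{(-5/2, 1)} = sqrt(41)

E = 37, F = 12, G = 5, so EG − F² = 41. Taking the positive square root: √(EG − F²) = sqrt(41). At (u, v) = (-5/2, 1): sqrt(41).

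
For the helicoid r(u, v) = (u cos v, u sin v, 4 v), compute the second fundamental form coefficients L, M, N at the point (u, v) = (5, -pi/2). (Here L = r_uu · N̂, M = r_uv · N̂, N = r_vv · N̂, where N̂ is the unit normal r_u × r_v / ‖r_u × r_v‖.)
L = 0;  M = -4*sqrt(41)/41;  N = 0

Compute the unit normal N̂(u, v) = (4*sin(v)/sqrt(u^2 + 16), -4*cos(v)/sqrt(u^2 + 16), u/sqrt(u^2 + 16)), and the second partials r_uu, r_uv, r_vv. Take dot products:
  L(u, v) = r_uu · N̂ = 0,
  M(u, v) = r_uv · N̂ = -4/sqrt(u^2 + 16),
  N(u, v) = r_vv · N̂ = 0.
Evaluating at (u, v) = (5, -pi/2):
  L = 0, M = -4*sqrt(41)/41, N = 0.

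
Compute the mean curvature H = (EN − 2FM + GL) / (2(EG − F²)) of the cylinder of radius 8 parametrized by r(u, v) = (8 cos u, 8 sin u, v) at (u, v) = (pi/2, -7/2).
H = -1/16

With E = 64, F = 0, G = 1, L = -8, M = 0, N = 0, assemble
  H = (EN − 2FM + GL) / (2(EG − F²)) = -1/16.
At (u, v) = (pi/2, -7/2): H = -1/16.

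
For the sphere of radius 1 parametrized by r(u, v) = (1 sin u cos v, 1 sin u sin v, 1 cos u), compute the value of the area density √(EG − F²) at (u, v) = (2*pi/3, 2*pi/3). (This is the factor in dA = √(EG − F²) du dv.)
√(EG − F²)|_{(2*pi/3, 2*pi/3)} = sqrt(3)/2

E = 1, F = 0, G = sin(u)^2, so EG − F² = sin(u)^2. Taking the positive square root: √(EG − F²) = Abs(sin(u)). At (u, v) = (2*pi/3, 2*pi/3): sqrt(3)/2.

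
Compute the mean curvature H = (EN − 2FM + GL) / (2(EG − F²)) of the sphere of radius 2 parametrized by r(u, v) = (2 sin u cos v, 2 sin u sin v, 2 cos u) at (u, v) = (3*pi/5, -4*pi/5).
H = -1/2

With E = 4, F = 0, G = 4*sin(u)^2, L = -2*sin(u)/Abs(sin(u)), M = 0, N = -2*sin(u)^3/Abs(sin(u)), assemble
  H = (EN − 2FM + GL) / (2(EG − F²)) = -sin(u)/(2*Abs(sin(u))).
At (u, v) = (3*pi/5, -4*pi/5): H = -1/2.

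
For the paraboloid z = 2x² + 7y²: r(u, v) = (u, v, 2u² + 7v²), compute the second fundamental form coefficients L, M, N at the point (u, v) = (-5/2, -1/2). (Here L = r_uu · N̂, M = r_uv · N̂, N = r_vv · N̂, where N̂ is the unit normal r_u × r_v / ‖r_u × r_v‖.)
L = 2*sqrt(6)/15;  M = 0;  N = 7*sqrt(6)/15

Compute the unit normal N̂(u, v) = (-4*u/sqrt(16*u^2 + 196*v^2 + 1), -14*v/sqrt(16*u^2 + 196*v^2 + 1), 1/sqrt(16*u^2 + 196*v^2 + 1)), and the second partials r_uu, r_uv, r_vv. Take dot products:
  L(u, v) = r_uu · N̂ = 4/sqrt(16*u^2 + 196*v^2 + 1),
  M(u, v) = r_uv · N̂ = 0,
  N(u, v) = r_vv · N̂ = 14/sqrt(16*u^2 + 196*v^2 + 1).
Evaluating at (u, v) = (-5/2, -1/2):
  L = 2*sqrt(6)/15, M = 0, N = 7*sqrt(6)/15.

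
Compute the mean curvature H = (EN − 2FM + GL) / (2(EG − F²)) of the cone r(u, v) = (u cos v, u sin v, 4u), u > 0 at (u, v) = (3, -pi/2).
H = 2*sqrt(17)/51

With E = 17, F = 0, G = u^2, L = 0, M = 0, N = 4*sqrt(17)*u^2/(17*Abs(u)), assemble
  H = (EN − 2FM + GL) / (2(EG − F²)) = 2*sqrt(17)/(17*Abs(u)).
At (u, v) = (3, -pi/2): H = 2*sqrt(17)/51.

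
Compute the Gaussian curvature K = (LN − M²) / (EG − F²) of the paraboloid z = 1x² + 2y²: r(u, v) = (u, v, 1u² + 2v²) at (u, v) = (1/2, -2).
K = 2/1089

Coefficients of the first fundamental form: E = 4*u^2 + 1, F = 8*u*v, G = 16*v^2 + 1.
Coefficients of the second fundamental form: L = 2/sqrt(4*u^2 + 16*v^2 + 1), M = 0, N = 4/sqrt(4*u^2 + 16*v^2 + 1).
Assemble K = (LN − M²)/(EG − F²) = 8/(16*u^4 + 128*u^2*v^2 + 8*u^2 + 256*v^4 + 32*v^2 + 1). At (u, v) = (1/2, -2): K = 2/1089.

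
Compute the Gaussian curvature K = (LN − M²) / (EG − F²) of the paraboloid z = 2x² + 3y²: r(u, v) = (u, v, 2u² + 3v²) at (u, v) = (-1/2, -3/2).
K = 6/1849

Coefficients of the first fundamental form: E = 16*u^2 + 1, F = 24*u*v, G = 36*v^2 + 1.
Coefficients of the second fundamental form: L = 4/sqrt(16*u^2 + 36*v^2 + 1), M = 0, N = 6/sqrt(16*u^2 + 36*v^2 + 1).
Assemble K = (LN − M²)/(EG − F²) = 24/(256*u^4 + 1152*u^2*v^2 + 32*u^2 + 1296*v^4 + 72*v^2 + 1). At (u, v) = (-1/2, -3/2): K = 6/1849.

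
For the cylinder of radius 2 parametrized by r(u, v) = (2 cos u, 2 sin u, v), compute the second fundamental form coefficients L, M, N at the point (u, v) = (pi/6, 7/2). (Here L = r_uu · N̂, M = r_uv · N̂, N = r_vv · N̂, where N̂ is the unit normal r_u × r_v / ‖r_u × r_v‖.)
L = -2;  M = 0;  N = 0

Compute the unit normal N̂(u, v) = (cos(u), sin(u), 0), and the second partials r_uu, r_uv, r_vv. Take dot products:
  L(u, v) = r_uu · N̂ = -2,
  M(u, v) = r_uv · N̂ = 0,
  N(u, v) = r_vv · N̂ = 0.
Evaluating at (u, v) = (pi/6, 7/2):
  L = -2, M = 0, N = 0.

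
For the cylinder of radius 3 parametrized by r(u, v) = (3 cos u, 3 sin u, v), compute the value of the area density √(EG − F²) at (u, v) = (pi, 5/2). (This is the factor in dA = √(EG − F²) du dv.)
√(EG − F²)|_{(pi, 5/2)} = 3

E = 9, F = 0, G = 1, so EG − F² = 9. Taking the positive square root: √(EG − F²) = 3. At (u, v) = (pi, 5/2): 3.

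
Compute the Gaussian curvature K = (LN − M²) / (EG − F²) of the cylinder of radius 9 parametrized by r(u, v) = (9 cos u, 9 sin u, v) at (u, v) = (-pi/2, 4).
K = 0

Coefficients of the first fundamental form: E = 81, F = 0, G = 1.
Coefficients of the second fundamental form: L = -9, M = 0, N = 0.
Assemble K = (LN − M²)/(EG − F²) = 0. At (u, v) = (-pi/2, 4): K = 0.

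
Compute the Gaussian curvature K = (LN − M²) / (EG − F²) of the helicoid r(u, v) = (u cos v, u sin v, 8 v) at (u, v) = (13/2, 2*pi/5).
K = -1024/180625

Coefficients of the first fundamental form: E = 1, F = 0, G = u^2 + 64.
Coefficients of the second fundamental form: L = 0, M = -8/sqrt(u^2 + 64), N = 0.
Assemble K = (LN − M²)/(EG − F²) = -64/(u^2 + 64)^2. At (u, v) = (13/2, 2*pi/5): K = -1024/180625.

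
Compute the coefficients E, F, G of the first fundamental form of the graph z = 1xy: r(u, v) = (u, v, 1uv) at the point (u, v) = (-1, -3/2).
E = 13/4;  F = 3/2;  G = 2

Partials: r_u = (1, 0, v), r_v = (0, 1, u). As functions of (u, v):
  E = r_u · r_u = v^2 + 1,
  F = r_u · r_v = u*v,
  G = r_v · r_v = u^2 + 1.
Evaluating at (u, v) = (-1, -3/2): E = 13/4, F = 3/2, G = 2.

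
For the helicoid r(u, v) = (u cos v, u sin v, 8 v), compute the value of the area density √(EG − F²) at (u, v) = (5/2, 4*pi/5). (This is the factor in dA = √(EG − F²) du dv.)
√(EG − F²)|_{(5/2, 4*pi/5)} = sqrt(281)/2

E = 1, F = 0, G = u^2 + 64, so EG − F² = u^2 + 64. Taking the positive square root: √(EG − F²) = sqrt(u^2 + 64). At (u, v) = (5/2, 4*pi/5): sqrt(281)/2.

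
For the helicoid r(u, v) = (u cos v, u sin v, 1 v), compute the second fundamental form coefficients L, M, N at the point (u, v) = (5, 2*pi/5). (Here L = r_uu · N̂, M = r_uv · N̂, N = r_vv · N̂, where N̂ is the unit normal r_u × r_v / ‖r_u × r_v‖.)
L = 0;  M = -sqrt(26)/26;  N = 0

Compute the unit normal N̂(u, v) = (sin(v)/sqrt(u^2 + 1), -cos(v)/sqrt(u^2 + 1), u/sqrt(u^2 + 1)), and the second partials r_uu, r_uv, r_vv. Take dot products:
  L(u, v) = r_uu · N̂ = 0,
  M(u, v) = r_uv · N̂ = -1/sqrt(u^2 + 1),
  N(u, v) = r_vv · N̂ = 0.
Evaluating at (u, v) = (5, 2*pi/5):
  L = 0, M = -sqrt(26)/26, N = 0.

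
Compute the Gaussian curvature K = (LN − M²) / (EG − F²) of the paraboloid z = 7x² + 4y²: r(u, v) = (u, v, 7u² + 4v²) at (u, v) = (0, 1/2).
K = 112/289

Coefficients of the first fundamental form: E = 196*u^2 + 1, F = 112*u*v, G = 64*v^2 + 1.
Coefficients of the second fundamental form: L = 14/sqrt(196*u^2 + 64*v^2 + 1), M = 0, N = 8/sqrt(196*u^2 + 64*v^2 + 1).
Assemble K = (LN − M²)/(EG − F²) = 112/(38416*u^4 + 25088*u^2*v^2 + 392*u^2 + 4096*v^4 + 128*v^2 + 1). At (u, v) = (0, 1/2): K = 112/289.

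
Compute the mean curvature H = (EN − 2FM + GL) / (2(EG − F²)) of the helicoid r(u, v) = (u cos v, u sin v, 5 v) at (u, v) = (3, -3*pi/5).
H = 0

With E = 1, F = 0, G = u^2 + 25, L = 0, M = -5/sqrt(u^2 + 25), N = 0, assemble
  H = (EN − 2FM + GL) / (2(EG − F²)) = 0.
At (u, v) = (3, -3*pi/5): H = 0.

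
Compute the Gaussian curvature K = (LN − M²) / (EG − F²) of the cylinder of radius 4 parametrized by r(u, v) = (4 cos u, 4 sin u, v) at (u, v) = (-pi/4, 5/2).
K = 0

Coefficients of the first fundamental form: E = 16, F = 0, G = 1.
Coefficients of the second fundamental form: L = -4, M = 0, N = 0.
Assemble K = (LN − M²)/(EG − F²) = 0. At (u, v) = (-pi/4, 5/2): K = 0.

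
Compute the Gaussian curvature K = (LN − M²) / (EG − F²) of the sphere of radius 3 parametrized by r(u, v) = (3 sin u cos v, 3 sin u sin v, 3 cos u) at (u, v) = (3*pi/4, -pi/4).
K = 1/9

Coefficients of the first fundamental form: E = 9, F = 0, G = 9*sin(u)^2.
Coefficients of the second fundamental form: L = -3*sin(u)/Abs(sin(u)), M = 0, N = -3*sin(u)^3/Abs(sin(u)).
Assemble K = (LN − M²)/(EG − F²) = 1/9. At (u, v) = (3*pi/4, -pi/4): K = 1/9.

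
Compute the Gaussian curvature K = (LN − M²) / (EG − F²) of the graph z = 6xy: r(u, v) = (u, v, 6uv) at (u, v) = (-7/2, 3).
K = -9/146689

Coefficients of the first fundamental form: E = 36*v^2 + 1, F = 36*u*v, G = 36*u^2 + 1.
Coefficients of the second fundamental form: L = 0, M = 6/sqrt(36*u^2 + 36*v^2 + 1), N = 0.
Assemble K = (LN − M²)/(EG − F²) = -36/(1296*u^4 + 2592*u^2*v^2 + 72*u^2 + 1296*v^4 + 72*v^2 + 1). At (u, v) = (-7/2, 3): K = -9/146689.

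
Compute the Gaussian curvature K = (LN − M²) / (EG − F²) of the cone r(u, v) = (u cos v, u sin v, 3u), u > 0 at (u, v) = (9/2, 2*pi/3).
K = 0

Coefficients of the first fundamental form: E = 10, F = 0, G = u^2.
Coefficients of the second fundamental form: L = 0, M = 0, N = 3*sqrt(10)*u^2/(10*Abs(u)).
Assemble K = (LN − M²)/(EG − F²) = 0. At (u, v) = (9/2, 2*pi/3): K = 0.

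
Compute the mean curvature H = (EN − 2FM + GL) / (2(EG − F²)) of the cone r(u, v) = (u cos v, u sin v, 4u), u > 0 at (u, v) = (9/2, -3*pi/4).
H = 4*sqrt(17)/153

With E = 17, F = 0, G = u^2, L = 0, M = 0, N = 4*sqrt(17)*u^2/(17*Abs(u)), assemble
  H = (EN − 2FM + GL) / (2(EG − F²)) = 2*sqrt(17)/(17*Abs(u)).
At (u, v) = (9/2, -3*pi/4): H = 4*sqrt(17)/153.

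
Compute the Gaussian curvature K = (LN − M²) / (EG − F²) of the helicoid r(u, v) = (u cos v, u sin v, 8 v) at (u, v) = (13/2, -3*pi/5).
K = -1024/180625

Coefficients of the first fundamental form: E = 1, F = 0, G = u^2 + 64.
Coefficients of the second fundamental form: L = 0, M = -8/sqrt(u^2 + 64), N = 0.
Assemble K = (LN − M²)/(EG − F²) = -64/(u^2 + 64)^2. At (u, v) = (13/2, -3*pi/5): K = -1024/180625.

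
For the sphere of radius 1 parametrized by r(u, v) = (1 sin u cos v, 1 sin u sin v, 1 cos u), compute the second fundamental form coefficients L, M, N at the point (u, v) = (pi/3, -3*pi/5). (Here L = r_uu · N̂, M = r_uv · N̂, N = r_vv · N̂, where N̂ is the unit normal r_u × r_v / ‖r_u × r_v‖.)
L = -1;  M = 0;  N = -3/4

Compute the unit normal N̂(u, v) = (sin(u)^2*cos(v)/Abs(sin(u)), sin(u)^2*sin(v)/Abs(sin(u)), sin(2*u)/(2*Abs(sin(u)))), and the second partials r_uu, r_uv, r_vv. Take dot products:
  L(u, v) = r_uu · N̂ = -sin(u)/Abs(sin(u)),
  M(u, v) = r_uv · N̂ = 0,
  N(u, v) = r_vv · N̂ = -sin(u)^3/Abs(sin(u)).
Evaluating at (u, v) = (pi/3, -3*pi/5):
  L = -1, M = 0, N = -3/4.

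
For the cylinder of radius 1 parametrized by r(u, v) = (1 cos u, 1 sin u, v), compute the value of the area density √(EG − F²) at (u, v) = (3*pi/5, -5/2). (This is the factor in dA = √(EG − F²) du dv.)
√(EG − F²)|_{(3*pi/5, -5/2)} = 1

E = 1, F = 0, G = 1, so EG − F² = 1. Taking the positive square root: √(EG − F²) = 1. At (u, v) = (3*pi/5, -5/2): 1.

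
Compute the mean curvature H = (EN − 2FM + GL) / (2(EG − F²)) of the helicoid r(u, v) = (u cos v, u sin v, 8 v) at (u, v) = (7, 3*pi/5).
H = 0

With E = 1, F = 0, G = u^2 + 64, L = 0, M = -8/sqrt(u^2 + 64), N = 0, assemble
  H = (EN − 2FM + GL) / (2(EG − F²)) = 0.
At (u, v) = (7, 3*pi/5): H = 0.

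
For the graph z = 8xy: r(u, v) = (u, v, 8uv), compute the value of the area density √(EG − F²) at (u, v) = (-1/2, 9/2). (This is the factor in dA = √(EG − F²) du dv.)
√(EG − F²)|_{(-1/2, 9/2)} = sqrt(1313)

E = 64*v^2 + 1, F = 64*u*v, G = 64*u^2 + 1, so EG − F² = 64*u^2 + 64*v^2 + 1. Taking the positive square root: √(EG − F²) = sqrt(64*u^2 + 64*v^2 + 1). At (u, v) = (-1/2, 9/2): sqrt(1313).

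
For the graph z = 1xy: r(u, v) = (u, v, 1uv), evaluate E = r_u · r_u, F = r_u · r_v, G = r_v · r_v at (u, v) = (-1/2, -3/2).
E = 13/4;  F = 3/4;  G = 5/4

Partials: r_u = (1, 0, v), r_v = (0, 1, u). As functions of (u, v):
  E = r_u · r_u = v^2 + 1,
  F = r_u · r_v = u*v,
  G = r_v · r_v = u^2 + 1.
Evaluating at (u, v) = (-1/2, -3/2): E = 13/4, F = 3/4, G = 5/4.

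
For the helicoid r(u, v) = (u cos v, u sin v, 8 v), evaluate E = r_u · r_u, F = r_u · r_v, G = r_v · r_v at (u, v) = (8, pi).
E = 1;  F = 0;  G = 128

Partials: r_u = (cos(v), sin(v), 0), r_v = (-u*sin(v), u*cos(v), 8). As functions of (u, v):
  E = r_u · r_u = 1,
  F = r_u · r_v = 0,
  G = r_v · r_v = u^2 + 64.
Evaluating at (u, v) = (8, pi): E = 1, F = 0, G = 128.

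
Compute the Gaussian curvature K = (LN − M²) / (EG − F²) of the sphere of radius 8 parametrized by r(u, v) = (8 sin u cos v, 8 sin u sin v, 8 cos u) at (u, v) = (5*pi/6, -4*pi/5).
K = 1/64

Coefficients of the first fundamental form: E = 64, F = 0, G = 64*sin(u)^2.
Coefficients of the second fundamental form: L = -8*sin(u)/Abs(sin(u)), M = 0, N = -8*sin(u)^3/Abs(sin(u)).
Assemble K = (LN − M²)/(EG − F²) = 1/64. At (u, v) = (5*pi/6, -4*pi/5): K = 1/64.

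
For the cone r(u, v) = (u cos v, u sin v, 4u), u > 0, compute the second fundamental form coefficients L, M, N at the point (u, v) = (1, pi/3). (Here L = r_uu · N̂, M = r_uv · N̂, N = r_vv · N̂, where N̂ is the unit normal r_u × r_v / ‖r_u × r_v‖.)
L = 0;  M = 0;  N = 4*sqrt(17)/17

Compute the unit normal N̂(u, v) = (-4*sqrt(17)*u*cos(v)/(17*Abs(u)), -4*sqrt(17)*u*sin(v)/(17*Abs(u)), sqrt(17)*u/(17*Abs(u))), and the second partials r_uu, r_uv, r_vv. Take dot products:
  L(u, v) = r_uu · N̂ = 0,
  M(u, v) = r_uv · N̂ = 0,
  N(u, v) = r_vv · N̂ = 4*sqrt(17)*u^2/(17*Abs(u)).
Evaluating at (u, v) = (1, pi/3):
  L = 0, M = 0, N = 4*sqrt(17)/17.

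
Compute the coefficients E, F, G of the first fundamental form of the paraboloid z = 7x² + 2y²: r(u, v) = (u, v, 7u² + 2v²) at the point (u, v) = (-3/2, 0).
E = 442;  F = 0;  G = 1

Partials: r_u = (1, 0, 14*u), r_v = (0, 1, 4*v). As functions of (u, v):
  E = r_u · r_u = 196*u^2 + 1,
  F = r_u · r_v = 56*u*v,
  G = r_v · r_v = 16*v^2 + 1.
Evaluating at (u, v) = (-3/2, 0): E = 442, F = 0, G = 1.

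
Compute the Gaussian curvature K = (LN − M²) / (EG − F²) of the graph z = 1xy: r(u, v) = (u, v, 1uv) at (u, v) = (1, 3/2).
K = -16/289

Coefficients of the first fundamental form: E = v^2 + 1, F = u*v, G = u^2 + 1.
Coefficients of the second fundamental form: L = 0, M = 1/sqrt(u^2 + v^2 + 1), N = 0.
Assemble K = (LN − M²)/(EG − F²) = 1/((u^2*v^2 - (u^2 + 1)*(v^2 + 1))*(u^2 + v^2 + 1)). At (u, v) = (1, 3/2): K = -16/289.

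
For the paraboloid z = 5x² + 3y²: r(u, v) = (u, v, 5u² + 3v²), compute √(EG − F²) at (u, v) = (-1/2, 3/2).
√(EG − F²)|_{(-1/2, 3/2)} = sqrt(107)

E = 100*u^2 + 1, F = 60*u*v, G = 36*v^2 + 1; EG − F² = 100*u^2 + 36*v^2 + 1; √(EG − F²) = sqrt(100*u^2 + 36*v^2 + 1). At the given point: sqrt(107).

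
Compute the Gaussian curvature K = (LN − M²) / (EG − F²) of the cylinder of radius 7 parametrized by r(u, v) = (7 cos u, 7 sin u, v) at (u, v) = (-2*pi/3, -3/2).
K = 0

Coefficients of the first fundamental form: E = 49, F = 0, G = 1.
Coefficients of the second fundamental form: L = -7, M = 0, N = 0.
Assemble K = (LN − M²)/(EG − F²) = 0. At (u, v) = (-2*pi/3, -3/2): K = 0.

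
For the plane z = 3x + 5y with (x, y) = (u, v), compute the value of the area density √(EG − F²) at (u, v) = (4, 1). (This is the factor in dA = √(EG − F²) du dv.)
√(EG − F²)|_{(4, 1)} = sqrt(35)

E = 10, F = 15, G = 26, so EG − F² = 35. Taking the positive square root: √(EG − F²) = sqrt(35). At (u, v) = (4, 1): sqrt(35).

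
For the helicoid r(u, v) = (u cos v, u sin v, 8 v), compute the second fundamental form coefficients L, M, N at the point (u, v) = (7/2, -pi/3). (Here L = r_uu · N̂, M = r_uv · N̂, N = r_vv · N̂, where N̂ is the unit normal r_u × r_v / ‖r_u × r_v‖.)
L = 0;  M = -16*sqrt(305)/305;  N = 0

Compute the unit normal N̂(u, v) = (8*sin(v)/sqrt(u^2 + 64), -8*cos(v)/sqrt(u^2 + 64), u/sqrt(u^2 + 64)), and the second partials r_uu, r_uv, r_vv. Take dot products:
  L(u, v) = r_uu · N̂ = 0,
  M(u, v) = r_uv · N̂ = -8/sqrt(u^2 + 64),
  N(u, v) = r_vv · N̂ = 0.
Evaluating at (u, v) = (7/2, -pi/3):
  L = 0, M = -16*sqrt(305)/305, N = 0.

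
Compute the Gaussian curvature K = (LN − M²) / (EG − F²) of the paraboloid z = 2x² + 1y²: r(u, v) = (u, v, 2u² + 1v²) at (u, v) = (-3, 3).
K = 8/32761

Coefficients of the first fundamental form: E = 16*u^2 + 1, F = 8*u*v, G = 4*v^2 + 1.
Coefficients of the second fundamental form: L = 4/sqrt(16*u^2 + 4*v^2 + 1), M = 0, N = 2/sqrt(16*u^2 + 4*v^2 + 1).
Assemble K = (LN − M²)/(EG − F²) = 8/(256*u^4 + 128*u^2*v^2 + 32*u^2 + 16*v^4 + 8*v^2 + 1). At (u, v) = (-3, 3): K = 8/32761.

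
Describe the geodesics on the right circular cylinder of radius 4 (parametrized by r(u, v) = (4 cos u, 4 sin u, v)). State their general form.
The cylinder is flat (K = 0) and locally isometric to the plane via the development (u, v) ↦ (4 u, v). Geodesics are the pre-images of straight lines: circles (v constant), vertical lines (u constant), and helices (v = c · u + d) for constants c, d.

A right cylinder has E = 4², F = 0, G = 1, so EG − F² = 4², and L = −4, M = N = 0, giving K = (LN − M²)/(EG − F²) = 0 everywhere. A flat surface is locally isometric to the Euclidean plane via the map (u, v) ↦ (4 u, v). Straight lines in the (x̃, ỹ) plane pull back to: (a) horizontal circles (v = const), (b) vertical generators (u = const), and (c) helices (4 u tan θ = v, i.e. v = c · u + d).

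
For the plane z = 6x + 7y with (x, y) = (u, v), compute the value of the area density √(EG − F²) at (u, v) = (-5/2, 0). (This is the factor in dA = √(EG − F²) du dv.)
√(EG − F²)|_{(-5/2, 0)} = sqrt(86)

E = 37, F = 42, G = 50, so EG − F² = 86. Taking the positive square root: √(EG − F²) = sqrt(86). At (u, v) = (-5/2, 0): sqrt(86).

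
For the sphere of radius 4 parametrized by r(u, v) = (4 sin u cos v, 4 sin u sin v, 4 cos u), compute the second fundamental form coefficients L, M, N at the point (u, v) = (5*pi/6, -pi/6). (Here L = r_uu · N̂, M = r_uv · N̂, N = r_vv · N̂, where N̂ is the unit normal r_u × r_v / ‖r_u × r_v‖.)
L = -4;  M = 0;  N = -1

Compute the unit normal N̂(u, v) = (sin(u)^2*cos(v)/Abs(sin(u)), sin(u)^2*sin(v)/Abs(sin(u)), sin(2*u)/(2*Abs(sin(u)))), and the second partials r_uu, r_uv, r_vv. Take dot products:
  L(u, v) = r_uu · N̂ = -4*sin(u)/Abs(sin(u)),
  M(u, v) = r_uv · N̂ = 0,
  N(u, v) = r_vv · N̂ = -4*sin(u)^3/Abs(sin(u)).
Evaluating at (u, v) = (5*pi/6, -pi/6):
  L = -4, M = 0, N = -1.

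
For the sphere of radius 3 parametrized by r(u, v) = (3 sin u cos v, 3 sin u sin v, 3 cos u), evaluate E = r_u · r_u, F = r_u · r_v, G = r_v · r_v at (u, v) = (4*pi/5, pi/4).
E = 9;  F = 0;  G = 45/8 - 9*sqrt(5)/8

Partials: r_u = (3*cos(u)*cos(v), 3*sin(v)*cos(u), -3*sin(u)), r_v = (-3*sin(u)*sin(v), 3*sin(u)*cos(v), 0). As functions of (u, v):
  E = r_u · r_u = 9,
  F = r_u · r_v = 0,
  G = r_v · r_v = 9*sin(u)^2.
Evaluating at (u, v) = (4*pi/5, pi/4): E = 9, F = 0, G = 45/8 - 9*sqrt(5)/8.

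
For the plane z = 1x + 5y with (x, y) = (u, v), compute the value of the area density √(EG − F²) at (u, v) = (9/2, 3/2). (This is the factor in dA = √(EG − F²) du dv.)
√(EG − F²)|_{(9/2, 3/2)} = 3*sqrt(3)

E = 2, F = 5, G = 26, so EG − F² = 27. Taking the positive square root: √(EG − F²) = 3*sqrt(3). At (u, v) = (9/2, 3/2): 3*sqrt(3).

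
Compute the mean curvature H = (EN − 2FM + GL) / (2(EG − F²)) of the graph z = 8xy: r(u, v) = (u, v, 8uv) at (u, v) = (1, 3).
H = -1536*sqrt(641)/410881

With E = 64*v^2 + 1, F = 64*u*v, G = 64*u^2 + 1, L = 0, M = 8/sqrt(64*u^2 + 64*v^2 + 1), N = 0, assemble
  H = (EN − 2FM + GL) / (2(EG − F²)) = -512*u*v/(64*u^2 + 64*v^2 + 1)^(3/2).
At (u, v) = (1, 3): H = -1536*sqrt(641)/410881.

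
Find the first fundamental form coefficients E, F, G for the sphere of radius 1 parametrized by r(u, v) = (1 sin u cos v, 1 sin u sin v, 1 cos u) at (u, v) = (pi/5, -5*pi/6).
E = 1;  F = 0;  G = 5/8 - sqrt(5)/8

Partials: r_u = (cos(u)*cos(v), sin(v)*cos(u), -sin(u)), r_v = (-sin(u)*sin(v), sin(u)*cos(v), 0). As functions of (u, v):
  E = r_u · r_u = 1,
  F = r_u · r_v = 0,
  G = r_v · r_v = sin(u)^2.
Evaluating at (u, v) = (pi/5, -5*pi/6): E = 1, F = 0, G = 5/8 - sqrt(5)/8.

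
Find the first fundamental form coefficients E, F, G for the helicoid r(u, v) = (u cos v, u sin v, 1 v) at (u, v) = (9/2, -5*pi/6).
E = 1;  F = 0;  G = 85/4

Partials: r_u = (cos(v), sin(v), 0), r_v = (-u*sin(v), u*cos(v), 1). As functions of (u, v):
  E = r_u · r_u = 1,
  F = r_u · r_v = 0,
  G = r_v · r_v = u^2 + 1.
Evaluating at (u, v) = (9/2, -5*pi/6): E = 1, F = 0, G = 85/4.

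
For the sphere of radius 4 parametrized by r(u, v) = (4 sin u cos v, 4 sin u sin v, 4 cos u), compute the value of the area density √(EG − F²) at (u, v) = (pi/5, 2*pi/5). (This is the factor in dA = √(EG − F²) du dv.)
√(EG − F²)|_{(pi/5, 2*pi/5)} = 4*sqrt(10 - 2*sqrt(5))

E = 16, F = 0, G = 16*sin(u)^2, so EG − F² = 256*sin(u)^2. Taking the positive square root: √(EG − F²) = 16*Abs(sin(u)). At (u, v) = (pi/5, 2*pi/5): 4*sqrt(10 - 2*sqrt(5)).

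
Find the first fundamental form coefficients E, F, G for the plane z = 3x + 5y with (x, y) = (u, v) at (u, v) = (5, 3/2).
E = 10;  F = 15;  G = 26

Partials: r_u = (1, 0, 3), r_v = (0, 1, 5). As functions of (u, v):
  E = r_u · r_u = 10,
  F = r_u · r_v = 15,
  G = r_v · r_v = 26.
Evaluating at (u, v) = (5, 3/2): E = 10, F = 15, G = 26.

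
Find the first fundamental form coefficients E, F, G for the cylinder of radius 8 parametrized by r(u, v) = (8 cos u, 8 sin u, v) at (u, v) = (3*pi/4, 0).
E = 64;  F = 0;  G = 1

Partials: r_u = (-8*sin(u), 8*cos(u), 0), r_v = (0, 0, 1). As functions of (u, v):
  E = r_u · r_u = 64,
  F = r_u · r_v = 0,
  G = r_v · r_v = 1.
Evaluating at (u, v) = (3*pi/4, 0): E = 64, F = 0, G = 1.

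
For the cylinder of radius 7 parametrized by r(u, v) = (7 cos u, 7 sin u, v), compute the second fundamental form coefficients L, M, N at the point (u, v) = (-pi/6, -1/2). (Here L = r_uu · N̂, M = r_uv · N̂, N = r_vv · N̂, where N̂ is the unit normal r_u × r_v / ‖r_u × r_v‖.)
L = -7;  M = 0;  N = 0

Compute the unit normal N̂(u, v) = (cos(u), sin(u), 0), and the second partials r_uu, r_uv, r_vv. Take dot products:
  L(u, v) = r_uu · N̂ = -7,
  M(u, v) = r_uv · N̂ = 0,
  N(u, v) = r_vv · N̂ = 0.
Evaluating at (u, v) = (-pi/6, -1/2):
  L = -7, M = 0, N = 0.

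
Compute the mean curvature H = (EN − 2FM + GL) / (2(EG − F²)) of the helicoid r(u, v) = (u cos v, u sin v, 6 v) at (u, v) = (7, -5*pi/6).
H = 0

With E = 1, F = 0, G = u^2 + 36, L = 0, M = -6/sqrt(u^2 + 36), N = 0, assemble
  H = (EN − 2FM + GL) / (2(EG − F²)) = 0.
At (u, v) = (7, -5*pi/6): H = 0.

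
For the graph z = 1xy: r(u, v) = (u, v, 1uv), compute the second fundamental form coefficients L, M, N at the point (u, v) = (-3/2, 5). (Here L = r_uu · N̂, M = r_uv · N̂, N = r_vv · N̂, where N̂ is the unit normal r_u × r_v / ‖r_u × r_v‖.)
L = 0;  M = 2*sqrt(113)/113;  N = 0

Compute the unit normal N̂(u, v) = (-v/sqrt(u^2 + v^2 + 1), -u/sqrt(u^2 + v^2 + 1), 1/sqrt(u^2 + v^2 + 1)), and the second partials r_uu, r_uv, r_vv. Take dot products:
  L(u, v) = r_uu · N̂ = 0,
  M(u, v) = r_uv · N̂ = 1/sqrt(u^2 + v^2 + 1),
  N(u, v) = r_vv · N̂ = 0.
Evaluating at (u, v) = (-3/2, 5):
  L = 0, M = 2*sqrt(113)/113, N = 0.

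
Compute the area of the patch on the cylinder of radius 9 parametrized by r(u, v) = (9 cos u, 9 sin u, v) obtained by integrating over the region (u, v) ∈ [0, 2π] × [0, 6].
Area = 108*pi

Area = ∫∫ √(EG − F²) du dv with √(EG − F²) = 9. Integrating over [0, 2π] × [0, 6] gives 108*pi.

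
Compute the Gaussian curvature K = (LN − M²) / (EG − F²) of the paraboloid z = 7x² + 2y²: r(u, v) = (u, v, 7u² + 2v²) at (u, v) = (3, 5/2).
K = 56/3478225

Coefficients of the first fundamental form: E = 196*u^2 + 1, F = 56*u*v, G = 16*v^2 + 1.
Coefficients of the second fundamental form: L = 14/sqrt(196*u^2 + 16*v^2 + 1), M = 0, N = 4/sqrt(196*u^2 + 16*v^2 + 1).
Assemble K = (LN − M²)/(EG − F²) = 56/(38416*u^4 + 6272*u^2*v^2 + 392*u^2 + 256*v^4 + 32*v^2 + 1). At (u, v) = (3, 5/2): K = 56/3478225.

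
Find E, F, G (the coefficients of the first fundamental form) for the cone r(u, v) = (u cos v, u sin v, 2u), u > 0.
E = 5;  F = 0;  G = u^2

Compute partials: r_u = (cos(v), sin(v), 2), r_v = (-u*sin(v), u*cos(v), 0). Then
  E = r_u · r_u = 5,
  F = r_u · r_v = 0,
  G = r_v · r_v = u^2.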